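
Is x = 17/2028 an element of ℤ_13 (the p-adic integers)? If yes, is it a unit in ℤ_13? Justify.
x ∉ ℤ_13 (v_13(x) = -2 < 0)

ℤ_13 = {x ∈ ℚ_13 : v_13(x) ≥ 0} and ℤ_13^× = {x ∈ ℤ_13 : v_13(x) = 0}. Here v_13(17/2028) = v_13(num) − v_13(den) = -2; compare against these criteria.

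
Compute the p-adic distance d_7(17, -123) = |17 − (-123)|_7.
d_7(17, -123) = 1/7

Step 1 — x − y = 17 − (-123) = 140. Step 2 — v_7(140) = 1 (factor: 140 = (7^1 · 20); the sign does not affect v_p). Step 3 — |x − y|_7 = 7^{-1} = 1/7.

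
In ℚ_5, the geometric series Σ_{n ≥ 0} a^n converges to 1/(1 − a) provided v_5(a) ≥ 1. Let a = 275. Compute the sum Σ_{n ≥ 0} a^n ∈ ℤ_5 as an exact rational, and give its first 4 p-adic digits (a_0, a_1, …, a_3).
Σ a^n = 1/(1 − a) = -1/274;  first 4 digits = (1, 0, 1, 2)

v_5(a) = 2 ≥ 1, so the series converges in ℤ_5 to 1/(1 − a) = 1/(1 − 275) = -1/274. Expand this rational in ℤ_5: compute digits iteratively via d_i = x_i mod 5, x_{i+1} = (x_i − d_i)/5. The first 4 digits are (1, 0, 1, 2).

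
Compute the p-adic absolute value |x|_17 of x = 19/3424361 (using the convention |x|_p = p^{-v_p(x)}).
|19/3424361|_17 = 83521

Step 1 — compute v_17(x) by factoring powers of 17 out of the numerator and denominator: v_17(19/3424361) = -4. Step 2 — apply |x|_p = p^{-v_p(x)} = 17^{4} = 83521.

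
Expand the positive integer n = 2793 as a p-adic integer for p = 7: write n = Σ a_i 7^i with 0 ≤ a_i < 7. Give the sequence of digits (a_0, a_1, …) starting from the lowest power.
(a_0, a_1, …) = (0, 0, 1, 1, 1)

Repeated division by 7 gives the digits low-to-high: 2793 = 1·7^2 + 1·7^3 + 1·7^4. Digit sequence: (0, 0, 1, 1, 1).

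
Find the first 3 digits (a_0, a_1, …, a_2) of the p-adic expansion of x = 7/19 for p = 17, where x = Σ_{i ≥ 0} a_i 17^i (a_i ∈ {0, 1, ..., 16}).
(a_0, …, a_2) = (12, 2, 7)

v_17(7/19) = 0 (numerator and denominator both coprime to 17), so x ∈ ℤ_17^×. Compute digits iteratively via a_i = x_i mod 17, x_{i+1} = (x_i − a_i)/17, with x_0 = x:
  x_0 = 7/19;  a_0 = 12;  x_1 = (x_0 − 12)/17 = -13/19
  x_1 = -13/19;  a_1 = 2;  x_2 = (x_1 − 2)/17 = -3/19
  x_2 = -3/19;  a_2 = 7;  x_3 = (x_2 − 7)/17 = -8/19
Digits: (12, 2, 7).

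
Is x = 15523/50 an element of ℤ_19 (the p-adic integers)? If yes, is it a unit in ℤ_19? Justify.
x ∈ ℤ_19 but not a unit; v_19(x) = 2 > 0

ℤ_19 = {x ∈ ℚ_19 : v_19(x) ≥ 0} and ℤ_19^× = {x ∈ ℤ_19 : v_19(x) = 0}. Here v_19(15523/50) = v_19(num) − v_19(den) = 2; compare against these criteria.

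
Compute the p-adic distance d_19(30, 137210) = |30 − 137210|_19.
d_19(30, 137210) = 1/6859

Step 1 — x − y = 30 − 137210 = -137180. Step 2 — v_19(-137180) = 3 (factor: -137180 = −(19^3 · 20); the sign does not affect v_p). Step 3 — |x − y|_19 = 19^{-3} = 1/6859.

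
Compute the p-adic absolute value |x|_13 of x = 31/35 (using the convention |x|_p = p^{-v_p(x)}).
|31/35|_13 = 1

Step 1 — compute v_13(x) by factoring powers of 13 out of the numerator and denominator: v_13(31/35) = 0. Step 2 — apply |x|_p = p^{-v_p(x)} = 13^{0} = 1.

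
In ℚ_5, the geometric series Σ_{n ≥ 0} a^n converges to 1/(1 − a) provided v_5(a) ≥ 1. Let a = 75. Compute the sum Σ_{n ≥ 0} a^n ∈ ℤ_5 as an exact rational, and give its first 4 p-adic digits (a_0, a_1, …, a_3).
Σ a^n = 1/(1 − a) = -1/74;  first 4 digits = (1, 0, 3, 0)

v_5(a) = 2 ≥ 1, so the series converges in ℤ_5 to 1/(1 − a) = 1/(1 − 75) = -1/74. Expand this rational in ℤ_5: compute digits iteratively via d_i = x_i mod 5, x_{i+1} = (x_i − d_i)/5. The first 4 digits are (1, 0, 3, 0).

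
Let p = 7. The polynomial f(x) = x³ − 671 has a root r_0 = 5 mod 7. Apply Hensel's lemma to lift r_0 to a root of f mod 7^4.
r_3 = 1790 (mod 2401)

Hensel: r_{i+1} = r_i − f(r_i)/f′(r_i) mod 7^{i+2}, where f′(x) = 3x². Iterate:
  r_0 = 5 (mod 7)
  r_1 = 26 (mod 49)
  r_2 = 75 (mod 343)
  r_3 = 1790 (mod 2401)
Final: r = 1790 with f(r) ≡ 0 mod 7^4.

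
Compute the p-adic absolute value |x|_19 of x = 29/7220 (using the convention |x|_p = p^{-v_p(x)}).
|29/7220|_19 = 361

Step 1 — compute v_19(x) by factoring powers of 19 out of the numerator and denominator: v_19(29/7220) = -2. Step 2 — apply |x|_p = p^{-v_p(x)} = 19^{2} = 361.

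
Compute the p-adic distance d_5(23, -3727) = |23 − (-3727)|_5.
d_5(23, -3727) = 1/625

Step 1 — x − y = 23 − (-3727) = 3750. Step 2 — v_5(3750) = 4 (factor: 3750 = (5^4 · 6); the sign does not affect v_p). Step 3 — |x − y|_5 = 5^{-4} = 1/625.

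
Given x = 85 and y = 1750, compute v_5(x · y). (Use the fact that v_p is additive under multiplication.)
v_5(148750) = 4

v_p(x) = 1 (factor: 85 = 5^1 · 17); v_p(y) = 3 (factor: 1750 = 5^3 · 14). Additivity: v_p(xy) = v_p(x) + v_p(y) = 1 + 3 = 4. (Direct check: xy = 148750 = 5^4 · (238).)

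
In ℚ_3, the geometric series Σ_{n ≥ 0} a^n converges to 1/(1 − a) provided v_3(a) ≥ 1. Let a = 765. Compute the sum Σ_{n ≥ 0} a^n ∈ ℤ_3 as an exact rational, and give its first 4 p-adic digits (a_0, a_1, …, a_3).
Σ a^n = 1/(1 − a) = -1/764;  first 4 digits = (1, 0, 1, 1)

v_3(a) = 2 ≥ 1, so the series converges in ℤ_3 to 1/(1 − a) = 1/(1 − 765) = -1/764. Expand this rational in ℤ_3: compute digits iteratively via d_i = x_i mod 3, x_{i+1} = (x_i − d_i)/3. The first 4 digits are (1, 0, 1, 1).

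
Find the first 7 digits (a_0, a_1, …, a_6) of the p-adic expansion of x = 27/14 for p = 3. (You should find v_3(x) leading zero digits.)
(a_0, …, a_6) = (0, 0, 0, 2, 0, 0, 1)

v_3(27/14) = 3, so a_0 = ... = a_2 = 0. Factor out: x = 3^3 · u with u = 1/14 a unit in ℤ_3. Expand u iteratively via a_{v+i} = u_i mod 3, u_{i+1} = (u_i − a_{v+i})/3:
  u_0 = 1/14;  a_3 = 2;  u_1 = (u_0 − 2)/3 = -9/14
  u_1 = -9/14;  a_4 = 0;  u_2 = (u_1 − 0)/3 = -3/14
  u_2 = -3/14;  a_5 = 0;  u_3 = (u_2 − 0)/3 = -1/14
  u_3 = -1/14;  a_6 = 1;  u_4 = (u_3 − 1)/3 = -5/14
Digits: (0, 0, 0, 2, 0, 0, 1).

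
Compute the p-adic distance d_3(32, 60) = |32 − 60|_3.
d_3(32, 60) = 1

Step 1 — x − y = 32 − 60 = -28. Step 2 — v_3(-28) = 0 (factor: -28 = −(3^0 · 28); the sign does not affect v_p). Step 3 — |x − y|_3 = 3^{0} = 1.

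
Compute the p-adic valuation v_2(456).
v_2(456) = 3

v_2(n) is the largest exponent k such that 2^k divides n. Factor out: 456 = 2^3 · 57. (Sign doesn't affect v_p.) So v_2(456) = 3.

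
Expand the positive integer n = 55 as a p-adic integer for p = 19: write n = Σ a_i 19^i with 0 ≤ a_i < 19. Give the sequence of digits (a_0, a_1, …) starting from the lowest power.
(a_0, a_1, …) = (17, 2)

Repeated division by 19 gives the digits low-to-high: 55 = 17 + 2·19^1. Digit sequence: (17, 2).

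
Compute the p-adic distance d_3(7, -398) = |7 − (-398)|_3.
d_3(7, -398) = 1/81

Step 1 — x − y = 7 − (-398) = 405. Step 2 — v_3(405) = 4 (factor: 405 = (3^4 · 5); the sign does not affect v_p). Step 3 — |x − y|_3 = 3^{-4} = 1/81.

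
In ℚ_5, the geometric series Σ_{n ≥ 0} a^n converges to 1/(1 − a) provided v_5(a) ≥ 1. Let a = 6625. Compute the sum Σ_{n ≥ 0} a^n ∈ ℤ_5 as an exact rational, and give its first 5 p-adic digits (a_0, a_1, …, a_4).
Σ a^n = 1/(1 − a) = -1/6624;  first 5 digits = (1, 0, 0, 3, 0)

v_5(a) = 3 ≥ 1, so the series converges in ℤ_5 to 1/(1 − a) = 1/(1 − 6625) = -1/6624. Expand this rational in ℤ_5: compute digits iteratively via d_i = x_i mod 5, x_{i+1} = (x_i − d_i)/5. The first 5 digits are (1, 0, 0, 3, 0).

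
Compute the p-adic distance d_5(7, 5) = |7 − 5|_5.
d_5(7, 5) = 1

Step 1 — x − y = 7 − 5 = 2. Step 2 — v_5(2) = 0 (factor: 2 = (5^0 · 2); the sign does not affect v_p). Step 3 — |x − y|_5 = 5^{0} = 1.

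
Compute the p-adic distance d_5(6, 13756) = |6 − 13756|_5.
d_5(6, 13756) = 1/625

Step 1 — x − y = 6 − 13756 = -13750. Step 2 — v_5(-13750) = 4 (factor: -13750 = −(5^4 · 22); the sign does not affect v_p). Step 3 — |x − y|_5 = 5^{-4} = 1/625.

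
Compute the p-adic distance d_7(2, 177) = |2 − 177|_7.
d_7(2, 177) = 1/7

Step 1 — x − y = 2 − 177 = -175. Step 2 — v_7(-175) = 1 (factor: -175 = −(7^1 · 25); the sign does not affect v_p). Step 3 — |x − y|_7 = 7^{-1} = 1/7.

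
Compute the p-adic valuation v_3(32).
v_3(32) = 0

v_3(n) is the largest exponent k such that 3^k divides n. Factor out: 32 = 3^0 · 32. (Sign doesn't affect v_p.) So v_3(32) = 0.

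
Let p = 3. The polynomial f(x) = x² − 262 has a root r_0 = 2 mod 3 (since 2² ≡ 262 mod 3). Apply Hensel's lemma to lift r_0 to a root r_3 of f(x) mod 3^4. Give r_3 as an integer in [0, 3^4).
r_3 = 71 (mod 81)

Hensel's recurrence: r_{i+1} = r_i − f(r_i)·(f′(r_i))^{-1} mod 3^{i+2}, with f′(x) = 2x. Iterate:
  r_0 = 2 (mod 3)
  r_1 = 8 (mod 9)
  r_2 = 17 (mod 27)
  r_3 = 71 (mod 81)
Final: r_3 = 71, and one checks f(r_3) ≡ 0 mod 3^4.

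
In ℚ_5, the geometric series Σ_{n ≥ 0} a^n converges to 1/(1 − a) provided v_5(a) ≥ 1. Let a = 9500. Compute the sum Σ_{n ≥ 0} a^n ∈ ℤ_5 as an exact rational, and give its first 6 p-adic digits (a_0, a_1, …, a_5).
Σ a^n = 1/(1 − a) = -1/9499;  first 6 digits = (1, 0, 0, 1, 0, 3)

v_5(a) = 3 ≥ 1, so the series converges in ℤ_5 to 1/(1 − a) = 1/(1 − 9500) = -1/9499. Expand this rational in ℤ_5: compute digits iteratively via d_i = x_i mod 5, x_{i+1} = (x_i − d_i)/5. The first 6 digits are (1, 0, 0, 1, 0, 3).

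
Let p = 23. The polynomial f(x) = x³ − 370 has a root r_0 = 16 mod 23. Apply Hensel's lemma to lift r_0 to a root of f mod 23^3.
r_2 = 8595 (mod 12167)

Hensel: r_{i+1} = r_i − f(r_i)/f′(r_i) mod 23^{i+2}, where f′(x) = 3x². Iterate:
  r_0 = 16 (mod 23)
  r_1 = 131 (mod 529)
  r_2 = 8595 (mod 12167)
Final: r = 8595 with f(r) ≡ 0 mod 23^3.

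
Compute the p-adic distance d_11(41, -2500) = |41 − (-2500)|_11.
d_11(41, -2500) = 1/121

Step 1 — x − y = 41 − (-2500) = 2541. Step 2 — v_11(2541) = 2 (factor: 2541 = (11^2 · 21); the sign does not affect v_p). Step 3 — |x − y|_11 = 11^{-2} = 1/121.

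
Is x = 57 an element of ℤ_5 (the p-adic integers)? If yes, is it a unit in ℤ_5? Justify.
x ∈ ℤ_5^× (unit); v_5(x) = 0

ℤ_5 = {x ∈ ℚ_5 : v_5(x) ≥ 0} and ℤ_5^× = {x ∈ ℤ_5 : v_5(x) = 0}. Here v_5(57) = v_5(num) − v_5(den) = 0; compare against these criteria.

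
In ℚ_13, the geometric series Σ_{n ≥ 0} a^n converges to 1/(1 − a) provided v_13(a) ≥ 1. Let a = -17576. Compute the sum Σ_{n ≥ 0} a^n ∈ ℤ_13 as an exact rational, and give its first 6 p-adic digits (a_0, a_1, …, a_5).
Σ a^n = 1/(1 − a) = 1/17577;  first 6 digits = (1, 0, 0, 5, 12, 12)

v_13(a) = 3 ≥ 1, so the series converges in ℤ_13 to 1/(1 − a) = 1/(1 − (-17576)) = 1/17577. Expand this rational in ℤ_13: compute digits iteratively via d_i = x_i mod 13, x_{i+1} = (x_i − d_i)/13. The first 6 digits are (1, 0, 0, 5, 12, 12).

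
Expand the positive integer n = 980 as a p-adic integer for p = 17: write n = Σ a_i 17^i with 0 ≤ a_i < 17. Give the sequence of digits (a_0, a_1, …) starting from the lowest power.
(a_0, a_1, …) = (11, 6, 3)

Repeated division by 17 gives the digits low-to-high: 980 = 11 + 6·17^1 + 3·17^2. Digit sequence: (11, 6, 3).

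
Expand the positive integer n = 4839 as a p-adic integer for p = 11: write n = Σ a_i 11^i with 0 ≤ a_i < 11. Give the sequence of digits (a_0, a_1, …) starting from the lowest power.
(a_0, a_1, …) = (10, 10, 6, 3)

Repeated division by 11 gives the digits low-to-high: 4839 = 10 + 10·11^1 + 6·11^2 + 3·11^3. Digit sequence: (10, 10, 6, 3).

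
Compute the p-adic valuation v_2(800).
v_2(800) = 5

v_2(n) is the largest exponent k such that 2^k divides n. Factor out: 800 = 2^5 · 25. (Sign doesn't affect v_p.) So v_2(800) = 5.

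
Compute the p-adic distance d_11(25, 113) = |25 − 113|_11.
d_11(25, 113) = 1/11

Step 1 — x − y = 25 − 113 = -88. Step 2 — v_11(-88) = 1 (factor: -88 = −(11^1 · 8); the sign does not affect v_p). Step 3 — |x − y|_11 = 11^{-1} = 1/11.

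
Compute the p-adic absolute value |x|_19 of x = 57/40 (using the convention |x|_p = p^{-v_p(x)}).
|57/40|_19 = 1/19

Step 1 — compute v_19(x) by factoring powers of 19 out of the numerator and denominator: v_19(57/40) = 1. Step 2 — apply |x|_p = p^{-v_p(x)} = 19^{-1} = 1/19.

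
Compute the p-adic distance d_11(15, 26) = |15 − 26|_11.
d_11(15, 26) = 1/11

Step 1 — x − y = 15 − 26 = -11. Step 2 — v_11(-11) = 1 (factor: -11 = −(11^1 · 1); the sign does not affect v_p). Step 3 — |x − y|_11 = 11^{-1} = 1/11.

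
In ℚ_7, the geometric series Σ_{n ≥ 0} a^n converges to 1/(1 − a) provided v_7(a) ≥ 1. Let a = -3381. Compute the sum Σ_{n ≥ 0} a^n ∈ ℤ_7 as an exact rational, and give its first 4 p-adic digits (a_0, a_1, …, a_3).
Σ a^n = 1/(1 − a) = 1/3382;  first 4 digits = (1, 0, 1, 4)

v_7(a) = 2 ≥ 1, so the series converges in ℤ_7 to 1/(1 − a) = 1/(1 − (-3381)) = 1/3382. Expand this rational in ℤ_7: compute digits iteratively via d_i = x_i mod 7, x_{i+1} = (x_i − d_i)/7. The first 4 digits are (1, 0, 1, 4).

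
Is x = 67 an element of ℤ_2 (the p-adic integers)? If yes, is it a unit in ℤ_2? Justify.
x ∈ ℤ_2^× (unit); v_2(x) = 0

ℤ_2 = {x ∈ ℚ_2 : v_2(x) ≥ 0} and ℤ_2^× = {x ∈ ℤ_2 : v_2(x) = 0}. Here v_2(67) = v_2(num) − v_2(den) = 0; compare against these criteria.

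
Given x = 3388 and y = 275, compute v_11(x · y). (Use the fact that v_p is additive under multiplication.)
v_11(931700) = 3

v_p(x) = 2 (factor: 3388 = 11^2 · 28); v_p(y) = 1 (factor: 275 = 11^1 · 25). Additivity: v_p(xy) = v_p(x) + v_p(y) = 2 + 1 = 3. (Direct check: xy = 931700 = 11^3 · (700).)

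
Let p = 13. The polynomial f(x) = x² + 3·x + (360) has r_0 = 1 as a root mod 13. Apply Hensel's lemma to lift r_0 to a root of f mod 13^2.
r_1 = 131 (mod 169)

Hensel: r_{i+1} = r_i − f(r_i)·(f′(r_i))^{-1} mod 13^{i+2}, f′(x) = 2x + 3. Iterate:
  r_0 = 1 (mod 13)
  r_1 = 131 (mod 169)
Final: r = 131 satisfies f(r) ≡ 0 mod 13^2.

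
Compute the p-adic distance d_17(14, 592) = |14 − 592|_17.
d_17(14, 592) = 1/289

Step 1 — x − y = 14 − 592 = -578. Step 2 — v_17(-578) = 2 (factor: -578 = −(17^2 · 2); the sign does not affect v_p). Step 3 — |x − y|_17 = 17^{-2} = 1/289.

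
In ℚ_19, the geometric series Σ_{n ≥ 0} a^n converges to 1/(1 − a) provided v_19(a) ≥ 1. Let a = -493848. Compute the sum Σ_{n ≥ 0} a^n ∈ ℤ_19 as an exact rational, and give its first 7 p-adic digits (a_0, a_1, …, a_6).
Σ a^n = 1/(1 − a) = 1/493849;  first 7 digits = (1, 0, 0, 4, 15, 18, 15)

v_19(a) = 3 ≥ 1, so the series converges in ℤ_19 to 1/(1 − a) = 1/(1 − (-493848)) = 1/493849. Expand this rational in ℤ_19: compute digits iteratively via d_i = x_i mod 19, x_{i+1} = (x_i − d_i)/19. The first 7 digits are (1, 0, 0, 4, 15, 18, 15).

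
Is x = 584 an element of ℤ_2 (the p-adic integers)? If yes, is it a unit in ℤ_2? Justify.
x ∈ ℤ_2 but not a unit; v_2(x) = 3 > 0

ℤ_2 = {x ∈ ℚ_2 : v_2(x) ≥ 0} and ℤ_2^× = {x ∈ ℤ_2 : v_2(x) = 0}. Here v_2(584) = v_2(num) − v_2(den) = 3; compare against these criteria.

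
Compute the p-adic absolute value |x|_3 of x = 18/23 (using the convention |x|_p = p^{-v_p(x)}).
|18/23|_3 = 1/9

Step 1 — compute v_3(x) by factoring powers of 3 out of the numerator and denominator: v_3(18/23) = 2. Step 2 — apply |x|_p = p^{-v_p(x)} = 3^{-2} = 1/9.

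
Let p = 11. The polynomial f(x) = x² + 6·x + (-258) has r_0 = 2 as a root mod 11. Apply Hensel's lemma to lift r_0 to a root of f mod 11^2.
r_1 = 2 (mod 121)

Hensel: r_{i+1} = r_i − f(r_i)·(f′(r_i))^{-1} mod 11^{i+2}, f′(x) = 2x + 6. Iterate:
  r_0 = 2 (mod 11)
  r_1 = 2 (mod 121)
Final: r = 2 satisfies f(r) ≡ 0 mod 11^2.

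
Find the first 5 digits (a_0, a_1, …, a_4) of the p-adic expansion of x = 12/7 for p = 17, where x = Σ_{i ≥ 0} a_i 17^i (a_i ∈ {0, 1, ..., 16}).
(a_0, …, a_4) = (9, 2, 12, 9, 14)

v_17(12/7) = 0 (numerator and denominator both coprime to 17), so x ∈ ℤ_17^×. Compute digits iteratively via a_i = x_i mod 17, x_{i+1} = (x_i − a_i)/17, with x_0 = x:
  x_0 = 12/7;  a_0 = 9;  x_1 = (x_0 − 9)/17 = -3/7
  x_1 = -3/7;  a_1 = 2;  x_2 = (x_1 − 2)/17 = -1/7
  x_2 = -1/7;  a_2 = 12;  x_3 = (x_2 − 12)/17 = -5/7
  x_3 = -5/7;  a_3 = 9;  x_4 = (x_3 − 9)/17 = -4/7
  x_4 = -4/7;  a_4 = 14;  x_5 = (x_4 − 14)/17 = -6/7
Digits: (9, 2, 12, 9, 14).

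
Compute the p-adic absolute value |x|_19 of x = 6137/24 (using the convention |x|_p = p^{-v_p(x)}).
|6137/24|_19 = 1/361

Step 1 — compute v_19(x) by factoring powers of 19 out of the numerator and denominator: v_19(6137/24) = 2. Step 2 — apply |x|_p = p^{-v_p(x)} = 19^{-2} = 1/361.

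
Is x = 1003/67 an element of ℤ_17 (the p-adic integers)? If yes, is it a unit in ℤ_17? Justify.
x ∈ ℤ_17 but not a unit; v_17(x) = 1 > 0

ℤ_17 = {x ∈ ℚ_17 : v_17(x) ≥ 0} and ℤ_17^× = {x ∈ ℤ_17 : v_17(x) = 0}. Here v_17(1003/67) = v_17(num) − v_17(den) = 1; compare against these criteria.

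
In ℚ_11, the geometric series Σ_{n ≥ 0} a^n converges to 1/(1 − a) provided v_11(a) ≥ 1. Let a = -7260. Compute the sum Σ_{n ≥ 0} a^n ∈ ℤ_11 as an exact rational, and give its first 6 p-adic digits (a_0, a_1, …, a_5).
Σ a^n = 1/(1 − a) = 1/7261;  first 6 digits = (1, 0, 6, 5, 2, 8)

v_11(a) = 2 ≥ 1, so the series converges in ℤ_11 to 1/(1 − a) = 1/(1 − (-7260)) = 1/7261. Expand this rational in ℤ_11: compute digits iteratively via d_i = x_i mod 11, x_{i+1} = (x_i − d_i)/11. The first 6 digits are (1, 0, 6, 5, 2, 8).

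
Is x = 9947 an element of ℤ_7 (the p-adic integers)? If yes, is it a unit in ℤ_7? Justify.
x ∈ ℤ_7 but not a unit; v_7(x) = 3 > 0

ℤ_7 = {x ∈ ℚ_7 : v_7(x) ≥ 0} and ℤ_7^× = {x ∈ ℤ_7 : v_7(x) = 0}. Here v_7(9947) = v_7(num) − v_7(den) = 3; compare against these criteria.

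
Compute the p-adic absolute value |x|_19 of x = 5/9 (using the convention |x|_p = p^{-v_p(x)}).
|5/9|_19 = 1

Step 1 — compute v_19(x) by factoring powers of 19 out of the numerator and denominator: v_19(5/9) = 0. Step 2 — apply |x|_p = p^{-v_p(x)} = 19^{0} = 1.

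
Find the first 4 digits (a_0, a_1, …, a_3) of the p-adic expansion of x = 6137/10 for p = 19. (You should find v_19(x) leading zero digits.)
(a_0, …, a_3) = (0, 0, 15, 5)

v_19(6137/10) = 2, so a_0 = ... = a_1 = 0. Factor out: x = 19^2 · u with u = 17/10 a unit in ℤ_19. Expand u iteratively via a_{v+i} = u_i mod 19, u_{i+1} = (u_i − a_{v+i})/19:
  u_0 = 17/10;  a_2 = 15;  u_1 = (u_0 − 15)/19 = -7/10
  u_1 = -7/10;  a_3 = 5;  u_2 = (u_1 − 5)/19 = -3/10
Digits: (0, 0, 15, 5).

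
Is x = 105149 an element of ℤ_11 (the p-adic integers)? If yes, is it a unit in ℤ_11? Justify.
x ∈ ℤ_11 but not a unit; v_11(x) = 3 > 0

ℤ_11 = {x ∈ ℚ_11 : v_11(x) ≥ 0} and ℤ_11^× = {x ∈ ℤ_11 : v_11(x) = 0}. Here v_11(105149) = v_11(num) − v_11(den) = 3; compare against these criteria.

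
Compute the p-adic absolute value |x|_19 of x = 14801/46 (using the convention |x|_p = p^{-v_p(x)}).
|14801/46|_19 = 1/361

Step 1 — compute v_19(x) by factoring powers of 19 out of the numerator and denominator: v_19(14801/46) = 2. Step 2 — apply |x|_p = p^{-v_p(x)} = 19^{-2} = 1/361.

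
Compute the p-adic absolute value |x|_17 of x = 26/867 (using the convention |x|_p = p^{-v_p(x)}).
|26/867|_17 = 289

Step 1 — compute v_17(x) by factoring powers of 17 out of the numerator and denominator: v_17(26/867) = -2. Step 2 — apply |x|_p = p^{-v_p(x)} = 17^{2} = 289.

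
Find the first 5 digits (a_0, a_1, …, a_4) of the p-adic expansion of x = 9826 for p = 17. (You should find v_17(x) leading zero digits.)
(a_0, …, a_4) = (0, 0, 0, 2, 0)

v_17(9826) = 3, so a_0 = ... = a_2 = 0. Factor out: x = 17^3 · u with u = 2 a unit in ℤ_17. Expand u iteratively via a_{v+i} = u_i mod 17, u_{i+1} = (u_i − a_{v+i})/17:
  u_0 = 2;  a_3 = 2;  u_1 = (u_0 − 2)/17 = 0
  u_1 = 0;  a_4 = 0;  u_2 = (u_1 − 0)/17 = 0
Digits: (0, 0, 0, 2, 0).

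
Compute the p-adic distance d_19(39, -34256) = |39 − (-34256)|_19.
d_19(39, -34256) = 1/6859

Step 1 — x − y = 39 − (-34256) = 34295. Step 2 — v_19(34295) = 3 (factor: 34295 = (19^3 · 5); the sign does not affect v_p). Step 3 — |x − y|_19 = 19^{-3} = 1/6859.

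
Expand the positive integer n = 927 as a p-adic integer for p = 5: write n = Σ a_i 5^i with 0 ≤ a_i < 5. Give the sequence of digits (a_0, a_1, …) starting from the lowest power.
(a_0, a_1, …) = (2, 0, 2, 2, 1)

Repeated division by 5 gives the digits low-to-high: 927 = 2 + 2·5^2 + 2·5^3 + 1·5^4. Digit sequence: (2, 0, 2, 2, 1).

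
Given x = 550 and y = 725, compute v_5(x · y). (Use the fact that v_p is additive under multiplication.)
v_5(398750) = 4

v_p(x) = 2 (factor: 550 = 5^2 · 22); v_p(y) = 2 (factor: 725 = 5^2 · 29). Additivity: v_p(xy) = v_p(x) + v_p(y) = 2 + 2 = 4. (Direct check: xy = 398750 = 5^4 · (638).)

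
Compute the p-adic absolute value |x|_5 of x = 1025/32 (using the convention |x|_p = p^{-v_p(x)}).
|1025/32|_5 = 1/25

Step 1 — compute v_5(x) by factoring powers of 5 out of the numerator and denominator: v_5(1025/32) = 2. Step 2 — apply |x|_p = p^{-v_p(x)} = 5^{-2} = 1/25.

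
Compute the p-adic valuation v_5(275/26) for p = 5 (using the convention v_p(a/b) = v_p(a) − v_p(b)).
v_5(275/26) = 2

Factor powers of 5 from the numerator and denominator of the reduced fraction: 275 = 5^2 · 11 and 26 = 5^0 · 26. Apply v_p(a/b) = v_p(a) − v_p(b): v_5(275/26) = 2 − 0 = 2.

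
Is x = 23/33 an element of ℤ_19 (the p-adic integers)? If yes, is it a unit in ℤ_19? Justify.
x ∈ ℤ_19^× (unit); v_19(x) = 0

ℤ_19 = {x ∈ ℚ_19 : v_19(x) ≥ 0} and ℤ_19^× = {x ∈ ℤ_19 : v_19(x) = 0}. Here v_19(23/33) = v_19(num) − v_19(den) = 0; compare against these criteria.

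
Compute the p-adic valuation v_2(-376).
v_2(-376) = 3

v_2(n) is the largest exponent k such that 2^k divides n. Factor out: -376 = -2^3 · 47. (Sign doesn't affect v_p.) So v_2(-376) = 3.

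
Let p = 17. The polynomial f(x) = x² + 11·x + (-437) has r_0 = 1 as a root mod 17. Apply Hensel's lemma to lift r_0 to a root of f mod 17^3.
r_2 = 3724 (mod 4913)

Hensel: r_{i+1} = r_i − f(r_i)·(f′(r_i))^{-1} mod 17^{i+2}, f′(x) = 2x + 11. Iterate:
  r_0 = 1 (mod 17)
  r_1 = 256 (mod 289)
  r_2 = 3724 (mod 4913)
Final: r = 3724 satisfies f(r) ≡ 0 mod 17^3.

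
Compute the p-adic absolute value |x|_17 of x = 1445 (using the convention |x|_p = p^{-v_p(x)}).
|1445|_17 = 1/289

Step 1 — compute v_17(x) by factoring powers of 17 out of the numerator and denominator: v_17(1445) = 2. Step 2 — apply |x|_p = p^{-v_p(x)} = 17^{-2} = 1/289.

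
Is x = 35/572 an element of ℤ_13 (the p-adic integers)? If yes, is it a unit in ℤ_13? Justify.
x ∉ ℤ_13 (v_13(x) = -1 < 0)

ℤ_13 = {x ∈ ℚ_13 : v_13(x) ≥ 0} and ℤ_13^× = {x ∈ ℤ_13 : v_13(x) = 0}. Here v_13(35/572) = v_13(num) − v_13(den) = -1; compare against these criteria.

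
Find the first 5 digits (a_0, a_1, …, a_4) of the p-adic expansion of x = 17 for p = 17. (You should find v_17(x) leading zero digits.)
(a_0, …, a_4) = (0, 1, 0, 0, 0)

v_17(17) = 1, so a_0 = ... = a_0 = 0. Factor out: x = 17^1 · u with u = 1 a unit in ℤ_17. Expand u iteratively via a_{v+i} = u_i mod 17, u_{i+1} = (u_i − a_{v+i})/17:
  u_0 = 1;  a_1 = 1;  u_1 = (u_0 − 1)/17 = 0
  u_1 = 0;  a_2 = 0;  u_2 = (u_1 − 0)/17 = 0
  u_2 = 0;  a_3 = 0;  u_3 = (u_2 − 0)/17 = 0
  u_3 = 0;  a_4 = 0;  u_4 = (u_3 − 0)/17 = 0
Digits: (0, 1, 0, 0, 0).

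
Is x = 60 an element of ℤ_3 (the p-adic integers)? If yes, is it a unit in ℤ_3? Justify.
x ∈ ℤ_3 but not a unit; v_3(x) = 1 > 0

ℤ_3 = {x ∈ ℚ_3 : v_3(x) ≥ 0} and ℤ_3^× = {x ∈ ℤ_3 : v_3(x) = 0}. Here v_3(60) = v_3(num) − v_3(den) = 1; compare against these criteria.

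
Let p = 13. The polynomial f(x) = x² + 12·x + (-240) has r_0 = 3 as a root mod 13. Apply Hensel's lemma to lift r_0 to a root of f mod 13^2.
r_1 = 42 (mod 169)

Hensel: r_{i+1} = r_i − f(r_i)·(f′(r_i))^{-1} mod 13^{i+2}, f′(x) = 2x + 12. Iterate:
  r_0 = 3 (mod 13)
  r_1 = 42 (mod 169)
Final: r = 42 satisfies f(r) ≡ 0 mod 13^2.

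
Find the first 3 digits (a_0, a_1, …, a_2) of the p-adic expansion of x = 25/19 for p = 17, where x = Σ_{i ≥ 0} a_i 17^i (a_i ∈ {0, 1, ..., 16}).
(a_0, …, a_2) = (4, 7, 13)

v_17(25/19) = 0 (numerator and denominator both coprime to 17), so x ∈ ℤ_17^×. Compute digits iteratively via a_i = x_i mod 17, x_{i+1} = (x_i − a_i)/17, with x_0 = x:
  x_0 = 25/19;  a_0 = 4;  x_1 = (x_0 − 4)/17 = -3/19
  x_1 = -3/19;  a_1 = 7;  x_2 = (x_1 − 7)/17 = -8/19
  x_2 = -8/19;  a_2 = 13;  x_3 = (x_2 − 13)/17 = -15/19
Digits: (4, 7, 13).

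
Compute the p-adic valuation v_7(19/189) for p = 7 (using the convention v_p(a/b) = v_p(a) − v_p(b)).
v_7(19/189) = -1

Factor powers of 7 from the numerator and denominator of the reduced fraction: 19 = 7^0 · 19 and 189 = 7^1 · 27. Apply v_p(a/b) = v_p(a) − v_p(b): v_7(19/189) = 0 − 1 = -1.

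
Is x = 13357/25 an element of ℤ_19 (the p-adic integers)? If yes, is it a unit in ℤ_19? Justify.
x ∈ ℤ_19 but not a unit; v_19(x) = 2 > 0

ℤ_19 = {x ∈ ℚ_19 : v_19(x) ≥ 0} and ℤ_19^× = {x ∈ ℤ_19 : v_19(x) = 0}. Here v_19(13357/25) = v_19(num) − v_19(den) = 2; compare against these criteria.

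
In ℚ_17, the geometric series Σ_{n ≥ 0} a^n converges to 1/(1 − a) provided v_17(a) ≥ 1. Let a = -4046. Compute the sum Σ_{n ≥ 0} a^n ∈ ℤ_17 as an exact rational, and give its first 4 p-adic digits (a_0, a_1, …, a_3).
Σ a^n = 1/(1 − a) = 1/4047;  first 4 digits = (1, 0, 3, 16)

v_17(a) = 2 ≥ 1, so the series converges in ℤ_17 to 1/(1 − a) = 1/(1 − (-4046)) = 1/4047. Expand this rational in ℤ_17: compute digits iteratively via d_i = x_i mod 17, x_{i+1} = (x_i − d_i)/17. The first 4 digits are (1, 0, 3, 16).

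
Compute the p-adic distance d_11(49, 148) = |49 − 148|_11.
d_11(49, 148) = 1/11

Step 1 — x − y = 49 − 148 = -99. Step 2 — v_11(-99) = 1 (factor: -99 = −(11^1 · 9); the sign does not affect v_p). Step 3 — |x − y|_11 = 11^{-1} = 1/11.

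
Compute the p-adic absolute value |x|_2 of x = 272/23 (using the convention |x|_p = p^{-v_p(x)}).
|272/23|_2 = 1/16

Step 1 — compute v_2(x) by factoring powers of 2 out of the numerator and denominator: v_2(272/23) = 4. Step 2 — apply |x|_p = p^{-v_p(x)} = 2^{-4} = 1/16.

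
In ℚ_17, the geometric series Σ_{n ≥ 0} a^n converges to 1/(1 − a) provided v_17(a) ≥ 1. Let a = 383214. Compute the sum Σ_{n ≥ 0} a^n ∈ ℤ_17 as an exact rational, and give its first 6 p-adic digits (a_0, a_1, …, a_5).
Σ a^n = 1/(1 − a) = -1/383213;  first 6 digits = (1, 0, 0, 10, 4, 0)

v_17(a) = 3 ≥ 1, so the series converges in ℤ_17 to 1/(1 − a) = 1/(1 − 383214) = -1/383213. Expand this rational in ℤ_17: compute digits iteratively via d_i = x_i mod 17, x_{i+1} = (x_i − d_i)/17. The first 6 digits are (1, 0, 0, 10, 4, 0).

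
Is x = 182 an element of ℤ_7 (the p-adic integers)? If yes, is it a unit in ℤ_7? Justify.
x ∈ ℤ_7 but not a unit; v_7(x) = 1 > 0

ℤ_7 = {x ∈ ℚ_7 : v_7(x) ≥ 0} and ℤ_7^× = {x ∈ ℤ_7 : v_7(x) = 0}. Here v_7(182) = v_7(num) − v_7(den) = 1; compare against these criteria.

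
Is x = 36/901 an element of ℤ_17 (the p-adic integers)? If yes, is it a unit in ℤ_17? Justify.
x ∉ ℤ_17 (v_17(x) = -1 < 0)

ℤ_17 = {x ∈ ℚ_17 : v_17(x) ≥ 0} and ℤ_17^× = {x ∈ ℤ_17 : v_17(x) = 0}. Here v_17(36/901) = v_17(num) − v_17(den) = -1; compare against these criteria.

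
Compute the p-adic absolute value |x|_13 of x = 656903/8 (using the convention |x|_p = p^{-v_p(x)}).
|656903/8|_13 = 1/28561

Step 1 — compute v_13(x) by factoring powers of 13 out of the numerator and denominator: v_13(656903/8) = 4. Step 2 — apply |x|_p = p^{-v_p(x)} = 13^{-4} = 1/28561.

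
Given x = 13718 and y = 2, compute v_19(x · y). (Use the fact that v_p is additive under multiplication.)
v_19(27436) = 3

v_p(x) = 3 (factor: 13718 = 19^3 · 2); v_p(y) = 0 (factor: 2 = 19^0 · 2). Additivity: v_p(xy) = v_p(x) + v_p(y) = 3 + 0 = 3. (Direct check: xy = 27436 = 19^3 · (4).)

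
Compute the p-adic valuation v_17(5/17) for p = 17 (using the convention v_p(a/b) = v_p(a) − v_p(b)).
v_17(5/17) = -1

Factor powers of 17 from the numerator and denominator of the reduced fraction: 5 = 17^0 · 5 and 17 = 17^1 · 1. Apply v_p(a/b) = v_p(a) − v_p(b): v_17(5/17) = 0 − 1 = -1.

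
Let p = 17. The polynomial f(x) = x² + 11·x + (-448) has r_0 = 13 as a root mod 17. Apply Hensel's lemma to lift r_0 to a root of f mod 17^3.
r_2 = 1407 (mod 4913)

Hensel: r_{i+1} = r_i − f(r_i)·(f′(r_i))^{-1} mod 17^{i+2}, f′(x) = 2x + 11. Iterate:
  r_0 = 13 (mod 17)
  r_1 = 251 (mod 289)
  r_2 = 1407 (mod 4913)
Final: r = 1407 satisfies f(r) ≡ 0 mod 17^3.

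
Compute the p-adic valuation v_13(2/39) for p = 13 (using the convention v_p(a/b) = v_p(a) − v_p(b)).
v_13(2/39) = -1

Factor powers of 13 from the numerator and denominator of the reduced fraction: 2 = 13^0 · 2 and 39 = 13^1 · 3. Apply v_p(a/b) = v_p(a) − v_p(b): v_13(2/39) = 0 − 1 = -1.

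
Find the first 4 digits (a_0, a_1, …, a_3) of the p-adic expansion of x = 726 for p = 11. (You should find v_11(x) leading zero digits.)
(a_0, …, a_3) = (0, 0, 6, 0)

v_11(726) = 2, so a_0 = ... = a_1 = 0. Factor out: x = 11^2 · u with u = 6 a unit in ℤ_11. Expand u iteratively via a_{v+i} = u_i mod 11, u_{i+1} = (u_i − a_{v+i})/11:
  u_0 = 6;  a_2 = 6;  u_1 = (u_0 − 6)/11 = 0
  u_1 = 0;  a_3 = 0;  u_2 = (u_1 − 0)/11 = 0
Digits: (0, 0, 6, 0).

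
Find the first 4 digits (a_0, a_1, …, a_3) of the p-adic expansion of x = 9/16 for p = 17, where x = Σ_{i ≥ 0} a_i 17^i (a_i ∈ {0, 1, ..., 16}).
(a_0, …, a_3) = (8, 7, 7, 7)

v_17(9/16) = 0 (numerator and denominator both coprime to 17), so x ∈ ℤ_17^×. Compute digits iteratively via a_i = x_i mod 17, x_{i+1} = (x_i − a_i)/17, with x_0 = x:
  x_0 = 9/16;  a_0 = 8;  x_1 = (x_0 − 8)/17 = -7/16
  x_1 = -7/16;  a_1 = 7;  x_2 = (x_1 − 7)/17 = -7/16
  x_2 = -7/16;  a_2 = 7;  x_3 = (x_2 − 7)/17 = -7/16
  x_3 = -7/16;  a_3 = 7;  x_4 = (x_3 − 7)/17 = -7/16
Digits: (8, 7, 7, 7).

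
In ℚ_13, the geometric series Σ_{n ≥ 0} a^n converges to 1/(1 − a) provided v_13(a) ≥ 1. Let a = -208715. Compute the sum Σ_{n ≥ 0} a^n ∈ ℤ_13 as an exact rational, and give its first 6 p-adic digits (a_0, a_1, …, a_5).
Σ a^n = 1/(1 − a) = 1/208716;  first 6 digits = (1, 0, 0, 9, 5, 12)

v_13(a) = 3 ≥ 1, so the series converges in ℤ_13 to 1/(1 − a) = 1/(1 − (-208715)) = 1/208716. Expand this rational in ℤ_13: compute digits iteratively via d_i = x_i mod 13, x_{i+1} = (x_i − d_i)/13. The first 6 digits are (1, 0, 0, 9, 5, 12).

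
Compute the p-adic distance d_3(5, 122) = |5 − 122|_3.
d_3(5, 122) = 1/9

Step 1 — x − y = 5 − 122 = -117. Step 2 — v_3(-117) = 2 (factor: -117 = −(3^2 · 13); the sign does not affect v_p). Step 3 — |x − y|_3 = 3^{-2} = 1/9.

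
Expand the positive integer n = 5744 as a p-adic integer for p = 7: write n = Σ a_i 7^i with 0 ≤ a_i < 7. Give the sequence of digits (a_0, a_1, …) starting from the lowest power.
(a_0, a_1, …) = (4, 1, 5, 2, 2)

Repeated division by 7 gives the digits low-to-high: 5744 = 4 + 1·7^1 + 5·7^2 + 2·7^3 + 2·7^4. Digit sequence: (4, 1, 5, 2, 2).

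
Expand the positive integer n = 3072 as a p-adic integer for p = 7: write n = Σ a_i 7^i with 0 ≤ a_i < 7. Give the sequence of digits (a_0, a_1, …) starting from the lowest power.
(a_0, a_1, …) = (6, 4, 6, 1, 1)

Repeated division by 7 gives the digits low-to-high: 3072 = 6 + 4·7^1 + 6·7^2 + 1·7^3 + 1·7^4. Digit sequence: (6, 4, 6, 1, 1).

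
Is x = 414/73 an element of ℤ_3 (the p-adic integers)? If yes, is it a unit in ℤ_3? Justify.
x ∈ ℤ_3 but not a unit; v_3(x) = 2 > 0

ℤ_3 = {x ∈ ℚ_3 : v_3(x) ≥ 0} and ℤ_3^× = {x ∈ ℤ_3 : v_3(x) = 0}. Here v_3(414/73) = v_3(num) − v_3(den) = 2; compare against these criteria.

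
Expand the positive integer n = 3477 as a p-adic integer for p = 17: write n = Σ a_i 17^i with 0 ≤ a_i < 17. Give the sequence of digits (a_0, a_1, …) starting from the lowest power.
(a_0, a_1, …) = (9, 0, 12)

Repeated division by 17 gives the digits low-to-high: 3477 = 9 + 12·17^2. Digit sequence: (9, 0, 12).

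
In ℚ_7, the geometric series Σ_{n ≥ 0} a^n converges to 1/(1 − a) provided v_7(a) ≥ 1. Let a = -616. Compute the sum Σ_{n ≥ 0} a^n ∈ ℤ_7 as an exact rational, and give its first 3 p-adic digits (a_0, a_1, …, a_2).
Σ a^n = 1/(1 − a) = 1/617;  first 3 digits = (1, 3, 3)

v_7(a) = 1 ≥ 1, so the series converges in ℤ_7 to 1/(1 − a) = 1/(1 − (-616)) = 1/617. Expand this rational in ℤ_7: compute digits iteratively via d_i = x_i mod 7, x_{i+1} = (x_i − d_i)/7. The first 3 digits are (1, 3, 3).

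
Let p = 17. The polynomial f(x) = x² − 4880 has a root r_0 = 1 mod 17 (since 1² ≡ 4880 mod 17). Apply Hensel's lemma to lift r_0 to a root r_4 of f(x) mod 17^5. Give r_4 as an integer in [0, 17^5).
r_4 = 876810 (mod 1419857)

Hensel's recurrence: r_{i+1} = r_i − f(r_i)·(f′(r_i))^{-1} mod 17^{i+2}, with f′(x) = 2x. Iterate:
  r_0 = 1 (mod 17)
  r_1 = 273 (mod 289)
  r_2 = 2296 (mod 4913)
  r_3 = 41600 (mod 83521)
  r_4 = 876810 (mod 1419857)
Final: r_4 = 876810, and one checks f(r_4) ≡ 0 mod 17^5.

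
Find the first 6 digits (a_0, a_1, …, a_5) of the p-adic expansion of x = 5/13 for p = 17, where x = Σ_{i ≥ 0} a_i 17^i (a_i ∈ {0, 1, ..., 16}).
(a_0, …, a_5) = (3, 9, 6, 14, 7, 10)

v_17(5/13) = 0 (numerator and denominator both coprime to 17), so x ∈ ℤ_17^×. Compute digits iteratively via a_i = x_i mod 17, x_{i+1} = (x_i − a_i)/17, with x_0 = x:
  x_0 = 5/13;  a_0 = 3;  x_1 = (x_0 − 3)/17 = -2/13
  x_1 = -2/13;  a_1 = 9;  x_2 = (x_1 − 9)/17 = -7/13
  x_2 = -7/13;  a_2 = 6;  x_3 = (x_2 − 6)/17 = -5/13
  x_3 = -5/13;  a_3 = 14;  x_4 = (x_3 − 14)/17 = -11/13
  x_4 = -11/13;  a_4 = 7;  x_5 = (x_4 − 7)/17 = -6/13
  x_5 = -6/13;  a_5 = 10;  x_6 = (x_5 − 10)/17 = -8/13
Digits: (3, 9, 6, 14, 7, 10).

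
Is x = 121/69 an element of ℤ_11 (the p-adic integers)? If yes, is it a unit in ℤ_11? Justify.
x ∈ ℤ_11 but not a unit; v_11(x) = 2 > 0

ℤ_11 = {x ∈ ℚ_11 : v_11(x) ≥ 0} and ℤ_11^× = {x ∈ ℤ_11 : v_11(x) = 0}. Here v_11(121/69) = v_11(num) − v_11(den) = 2; compare against these criteria.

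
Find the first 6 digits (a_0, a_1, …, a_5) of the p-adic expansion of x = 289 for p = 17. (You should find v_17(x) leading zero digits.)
(a_0, …, a_5) = (0, 0, 1, 0, 0, 0)

v_17(289) = 2, so a_0 = ... = a_1 = 0. Factor out: x = 17^2 · u with u = 1 a unit in ℤ_17. Expand u iteratively via a_{v+i} = u_i mod 17, u_{i+1} = (u_i − a_{v+i})/17:
  u_0 = 1;  a_2 = 1;  u_1 = (u_0 − 1)/17 = 0
  u_1 = 0;  a_3 = 0;  u_2 = (u_1 − 0)/17 = 0
  u_2 = 0;  a_4 = 0;  u_3 = (u_2 − 0)/17 = 0
  u_3 = 0;  a_5 = 0;  u_4 = (u_3 − 0)/17 = 0
Digits: (0, 0, 1, 0, 0, 0).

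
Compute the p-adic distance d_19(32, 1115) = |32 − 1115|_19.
d_19(32, 1115) = 1/361

Step 1 — x − y = 32 − 1115 = -1083. Step 2 — v_19(-1083) = 2 (factor: -1083 = −(19^2 · 3); the sign does not affect v_p). Step 3 — |x − y|_19 = 19^{-2} = 1/361.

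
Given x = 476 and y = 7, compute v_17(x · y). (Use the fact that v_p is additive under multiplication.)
v_17(3332) = 1

v_p(x) = 1 (factor: 476 = 17^1 · 28); v_p(y) = 0 (factor: 7 = 17^0 · 7). Additivity: v_p(xy) = v_p(x) + v_p(y) = 1 + 0 = 1. (Direct check: xy = 3332 = 17^1 · (196).)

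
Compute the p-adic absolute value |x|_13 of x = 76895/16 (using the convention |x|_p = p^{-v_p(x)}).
|76895/16|_13 = 1/2197

Step 1 — compute v_13(x) by factoring powers of 13 out of the numerator and denominator: v_13(76895/16) = 3. Step 2 — apply |x|_p = p^{-v_p(x)} = 13^{-3} = 1/2197.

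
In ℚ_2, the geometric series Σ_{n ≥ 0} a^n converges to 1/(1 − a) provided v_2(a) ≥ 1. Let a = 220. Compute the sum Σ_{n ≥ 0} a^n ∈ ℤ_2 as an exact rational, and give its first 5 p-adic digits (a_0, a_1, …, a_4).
Σ a^n = 1/(1 − a) = -1/219;  first 5 digits = (1, 0, 1, 1, 0)

v_2(a) = 2 ≥ 1, so the series converges in ℤ_2 to 1/(1 − a) = 1/(1 − 220) = -1/219. Expand this rational in ℤ_2: compute digits iteratively via d_i = x_i mod 2, x_{i+1} = (x_i − d_i)/2. The first 5 digits are (1, 0, 1, 1, 0).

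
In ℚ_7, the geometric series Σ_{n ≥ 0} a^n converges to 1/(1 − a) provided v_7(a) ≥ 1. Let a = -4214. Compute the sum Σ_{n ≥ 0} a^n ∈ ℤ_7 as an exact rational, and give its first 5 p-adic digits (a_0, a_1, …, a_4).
Σ a^n = 1/(1 − a) = 1/4215;  first 5 digits = (1, 0, 5, 1, 2)

v_7(a) = 2 ≥ 1, so the series converges in ℤ_7 to 1/(1 − a) = 1/(1 − (-4214)) = 1/4215. Expand this rational in ℤ_7: compute digits iteratively via d_i = x_i mod 7, x_{i+1} = (x_i − d_i)/7. The first 5 digits are (1, 0, 5, 1, 2).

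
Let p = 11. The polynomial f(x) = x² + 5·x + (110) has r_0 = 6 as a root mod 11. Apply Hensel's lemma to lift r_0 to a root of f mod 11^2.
r_1 = 17 (mod 121)

Hensel: r_{i+1} = r_i − f(r_i)·(f′(r_i))^{-1} mod 11^{i+2}, f′(x) = 2x + 5. Iterate:
  r_0 = 6 (mod 11)
  r_1 = 17 (mod 121)
Final: r = 17 satisfies f(r) ≡ 0 mod 11^2.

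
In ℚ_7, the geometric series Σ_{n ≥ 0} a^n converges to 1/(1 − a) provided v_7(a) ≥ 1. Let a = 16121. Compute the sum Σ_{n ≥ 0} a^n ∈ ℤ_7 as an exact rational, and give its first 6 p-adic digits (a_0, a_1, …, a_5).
Σ a^n = 1/(1 − a) = -1/16120;  first 6 digits = (1, 0, 0, 5, 6, 0)

v_7(a) = 3 ≥ 1, so the series converges in ℤ_7 to 1/(1 − a) = 1/(1 − 16121) = -1/16120. Expand this rational in ℤ_7: compute digits iteratively via d_i = x_i mod 7, x_{i+1} = (x_i − d_i)/7. The first 6 digits are (1, 0, 0, 5, 6, 0).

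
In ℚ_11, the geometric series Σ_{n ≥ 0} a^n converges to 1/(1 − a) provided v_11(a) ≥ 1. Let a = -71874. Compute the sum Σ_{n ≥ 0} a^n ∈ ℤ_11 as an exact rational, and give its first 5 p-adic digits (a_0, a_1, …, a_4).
Σ a^n = 1/(1 − a) = 1/71875;  first 5 digits = (1, 0, 0, 1, 6)

v_11(a) = 3 ≥ 1, so the series converges in ℤ_11 to 1/(1 − a) = 1/(1 − (-71874)) = 1/71875. Expand this rational in ℤ_11: compute digits iteratively via d_i = x_i mod 11, x_{i+1} = (x_i − d_i)/11. The first 5 digits are (1, 0, 0, 1, 6).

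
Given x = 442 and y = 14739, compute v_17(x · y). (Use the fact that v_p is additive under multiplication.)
v_17(6514638) = 4

v_p(x) = 1 (factor: 442 = 17^1 · 26); v_p(y) = 3 (factor: 14739 = 17^3 · 3). Additivity: v_p(xy) = v_p(x) + v_p(y) = 1 + 3 = 4. (Direct check: xy = 6514638 = 17^4 · (78).)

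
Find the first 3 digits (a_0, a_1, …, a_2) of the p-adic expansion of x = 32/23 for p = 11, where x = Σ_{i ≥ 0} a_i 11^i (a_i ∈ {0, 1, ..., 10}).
(a_0, …, a_2) = (10, 4, 1)

v_11(32/23) = 0 (numerator and denominator both coprime to 11), so x ∈ ℤ_11^×. Compute digits iteratively via a_i = x_i mod 11, x_{i+1} = (x_i − a_i)/11, with x_0 = x:
  x_0 = 32/23;  a_0 = 10;  x_1 = (x_0 − 10)/11 = -18/23
  x_1 = -18/23;  a_1 = 4;  x_2 = (x_1 − 4)/11 = -10/23
  x_2 = -10/23;  a_2 = 1;  x_3 = (x_2 − 1)/11 = -3/23
Digits: (10, 4, 1).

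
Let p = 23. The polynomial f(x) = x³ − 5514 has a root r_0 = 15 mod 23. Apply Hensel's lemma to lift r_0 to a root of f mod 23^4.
r_3 = 136566 (mod 279841)

Hensel: r_{i+1} = r_i − f(r_i)/f′(r_i) mod 23^{i+2}, where f′(x) = 3x². Iterate:
  r_0 = 15 (mod 23)
  r_1 = 84 (mod 529)
  r_2 = 2729 (mod 12167)
  r_3 = 136566 (mod 279841)
Final: r = 136566 with f(r) ≡ 0 mod 23^4.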